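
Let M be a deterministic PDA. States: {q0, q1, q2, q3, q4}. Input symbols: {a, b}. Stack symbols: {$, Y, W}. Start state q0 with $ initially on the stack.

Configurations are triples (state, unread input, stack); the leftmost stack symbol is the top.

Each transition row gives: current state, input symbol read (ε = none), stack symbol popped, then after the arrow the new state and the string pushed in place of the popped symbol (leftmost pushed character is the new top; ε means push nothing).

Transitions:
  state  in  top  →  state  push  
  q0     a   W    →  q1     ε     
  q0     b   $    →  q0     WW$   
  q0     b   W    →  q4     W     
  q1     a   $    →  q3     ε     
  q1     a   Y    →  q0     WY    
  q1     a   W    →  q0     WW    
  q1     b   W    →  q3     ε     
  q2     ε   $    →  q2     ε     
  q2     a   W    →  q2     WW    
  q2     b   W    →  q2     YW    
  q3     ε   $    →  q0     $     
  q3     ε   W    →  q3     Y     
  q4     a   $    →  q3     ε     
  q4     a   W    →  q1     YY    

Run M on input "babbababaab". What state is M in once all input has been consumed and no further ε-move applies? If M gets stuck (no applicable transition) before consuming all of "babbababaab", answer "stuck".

(q0, babbababaab, $) ⊢ (q0, abbababaab, WW$) ⊢ (q1, bbababaab, W$) ⊢ (q3, bababaab, $) ⊢ (q0, bababaab, $) ⊢ (q0, ababaab, WW$) ⊢ (q1, babaab, W$) ⊢ (q3, abaab, $) ⊢ (q0, abaab, $)
No transition for (q0, a, top $); M blocks with input abaab remaining.

stuck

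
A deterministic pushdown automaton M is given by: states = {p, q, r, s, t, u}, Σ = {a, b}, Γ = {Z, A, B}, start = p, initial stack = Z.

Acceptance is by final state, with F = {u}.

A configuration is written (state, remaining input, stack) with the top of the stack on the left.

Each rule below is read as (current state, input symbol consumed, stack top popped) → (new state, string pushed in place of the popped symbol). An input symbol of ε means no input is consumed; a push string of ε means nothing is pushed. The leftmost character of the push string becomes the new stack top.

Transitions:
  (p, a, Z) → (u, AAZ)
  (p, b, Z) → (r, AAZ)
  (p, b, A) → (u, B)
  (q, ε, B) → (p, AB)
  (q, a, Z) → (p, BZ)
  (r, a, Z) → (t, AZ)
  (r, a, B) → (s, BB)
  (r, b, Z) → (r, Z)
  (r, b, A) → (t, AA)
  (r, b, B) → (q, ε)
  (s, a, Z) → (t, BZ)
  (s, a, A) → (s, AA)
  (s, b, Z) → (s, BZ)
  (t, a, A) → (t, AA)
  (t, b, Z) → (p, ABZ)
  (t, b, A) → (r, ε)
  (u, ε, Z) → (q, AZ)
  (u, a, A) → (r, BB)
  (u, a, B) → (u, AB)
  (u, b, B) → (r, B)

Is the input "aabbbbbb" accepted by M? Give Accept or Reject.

(p, aabbbbbb, Z)
  read a, top Z: go to u, push AAZ → (u, abbbbbb, AAZ)
  read a, top A: go to r, push BB → (r, bbbbbb, BBAZ)
  read b, top B: go to q, push ε → (q, bbbbb, BAZ)
  ε-move, top B: go to p, push AB → (p, bbbbb, ABAZ)
  read b, top A: go to u, push B → (u, bbbb, BBAZ)
  read b, top B: go to r, push B → (r, bbb, BBAZ)
  read b, top B: go to q, push ε → (q, bb, BAZ)
  ε-move, top B: go to p, push AB → (p, bb, ABAZ)
  read b, top A: go to u, push B → (u, b, BBAZ)
  read b, top B: go to r, push B → (r, ε, BBAZ)
All input consumed; state r ∉ F and no further ε-move applies.

Reject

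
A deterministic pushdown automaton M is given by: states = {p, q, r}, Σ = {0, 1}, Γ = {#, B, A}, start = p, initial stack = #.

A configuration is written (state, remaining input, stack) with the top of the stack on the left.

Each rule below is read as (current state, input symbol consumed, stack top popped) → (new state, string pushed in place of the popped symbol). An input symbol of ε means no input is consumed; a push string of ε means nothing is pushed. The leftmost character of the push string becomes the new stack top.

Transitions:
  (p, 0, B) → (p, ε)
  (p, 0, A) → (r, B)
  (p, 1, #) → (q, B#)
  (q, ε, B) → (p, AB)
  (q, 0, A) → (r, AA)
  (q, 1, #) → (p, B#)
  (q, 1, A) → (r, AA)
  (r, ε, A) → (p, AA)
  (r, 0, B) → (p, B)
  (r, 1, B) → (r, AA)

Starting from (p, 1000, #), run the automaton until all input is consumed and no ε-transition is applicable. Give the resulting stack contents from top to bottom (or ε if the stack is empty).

B#

(p, 1000, #)
  read 1, top #: go to q, push B# → (q, 000, B#)
  ε-move, top B: go to p, push AB → (p, 000, AB#)
  read 0, top A: go to r, push B → (r, 00, BB#)
  read 0, top B: go to p, push B → (p, 0, BB#)
  read 0, top B: go to p, push ε → (p, ε, B#)
All input consumed in state p with stack B#.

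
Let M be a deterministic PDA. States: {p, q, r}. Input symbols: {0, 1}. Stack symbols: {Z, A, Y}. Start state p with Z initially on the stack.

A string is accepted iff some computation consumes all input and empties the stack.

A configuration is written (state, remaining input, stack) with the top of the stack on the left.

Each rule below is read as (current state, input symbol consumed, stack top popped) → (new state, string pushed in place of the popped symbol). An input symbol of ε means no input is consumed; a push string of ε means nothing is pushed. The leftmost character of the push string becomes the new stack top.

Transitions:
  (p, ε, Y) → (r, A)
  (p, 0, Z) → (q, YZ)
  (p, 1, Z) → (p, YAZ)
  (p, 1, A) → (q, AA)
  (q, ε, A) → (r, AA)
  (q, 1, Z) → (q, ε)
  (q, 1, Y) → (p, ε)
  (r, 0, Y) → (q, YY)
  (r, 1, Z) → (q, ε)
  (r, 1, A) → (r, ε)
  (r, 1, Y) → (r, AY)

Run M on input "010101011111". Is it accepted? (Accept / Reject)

(p, 010101011111, Z) ⊢ (q, 10101011111, YZ) ⊢ (p, 0101011111, Z) ⊢ (q, 101011111, YZ) ⊢ (p, 01011111, Z) ⊢ (q, 1011111, YZ) ⊢ (p, 011111, Z) ⊢ (q, 11111, YZ) ⊢ (p, 1111, Z) ⊢ (p, 111, YAZ) ⊢ (r, 111, AAZ) ⊢ (r, 11, AZ) ⊢ (r, 1, Z) ⊢ (q, ε, ε)
All input consumed and the stack is empty.

Accept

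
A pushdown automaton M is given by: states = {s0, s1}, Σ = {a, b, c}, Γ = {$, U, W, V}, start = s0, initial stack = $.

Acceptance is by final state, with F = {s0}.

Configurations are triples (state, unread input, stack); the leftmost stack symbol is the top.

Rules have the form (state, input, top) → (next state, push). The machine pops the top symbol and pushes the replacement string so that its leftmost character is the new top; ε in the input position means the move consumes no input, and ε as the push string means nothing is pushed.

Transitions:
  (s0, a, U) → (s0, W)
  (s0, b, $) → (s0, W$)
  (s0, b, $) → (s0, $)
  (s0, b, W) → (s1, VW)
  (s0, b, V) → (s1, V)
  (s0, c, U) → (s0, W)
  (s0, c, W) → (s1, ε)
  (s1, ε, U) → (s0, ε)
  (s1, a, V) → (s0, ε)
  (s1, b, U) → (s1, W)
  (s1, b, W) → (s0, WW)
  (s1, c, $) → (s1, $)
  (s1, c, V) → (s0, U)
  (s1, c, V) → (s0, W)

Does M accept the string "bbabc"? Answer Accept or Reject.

Accept

One accepting computation: (s0, bbabc, $) ⊢ (s0, babc, W$) ⊢ (s1, abc, VW$) ⊢ (s0, bc, W$) ⊢ (s1, c, VW$) ⊢ (s0, ε, UW$)
All input consumed and state s0 ∈ F.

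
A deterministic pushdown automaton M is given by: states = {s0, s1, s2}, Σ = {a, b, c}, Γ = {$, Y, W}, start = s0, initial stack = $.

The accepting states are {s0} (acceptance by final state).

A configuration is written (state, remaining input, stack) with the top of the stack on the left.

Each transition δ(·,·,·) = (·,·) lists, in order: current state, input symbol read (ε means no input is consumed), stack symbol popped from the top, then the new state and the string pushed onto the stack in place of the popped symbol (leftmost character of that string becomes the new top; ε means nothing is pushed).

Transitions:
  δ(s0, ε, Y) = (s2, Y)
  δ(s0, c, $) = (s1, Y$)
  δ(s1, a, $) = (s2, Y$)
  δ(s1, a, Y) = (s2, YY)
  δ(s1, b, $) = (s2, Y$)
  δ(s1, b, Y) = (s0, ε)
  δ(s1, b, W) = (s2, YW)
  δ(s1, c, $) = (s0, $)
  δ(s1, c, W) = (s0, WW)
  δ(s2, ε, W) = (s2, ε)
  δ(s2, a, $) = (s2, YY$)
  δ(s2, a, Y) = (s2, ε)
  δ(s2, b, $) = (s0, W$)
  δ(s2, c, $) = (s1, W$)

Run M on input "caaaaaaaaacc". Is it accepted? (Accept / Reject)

Accept

(s0, caaaaaaaaacc, $)
  read c, top $: go to s1, push Y$ → (s1, aaaaaaaaacc, Y$)
  read a, top Y: go to s2, push YY → (s2, aaaaaaaacc, YY$)
  read a, top Y: go to s2, push ε → (s2, aaaaaaacc, Y$)
  read a, top Y: go to s2, push ε → (s2, aaaaaacc, $)
  read a, top $: go to s2, push YY$ → (s2, aaaaacc, YY$)
  read a, top Y: go to s2, push ε → (s2, aaaacc, Y$)
  read a, top Y: go to s2, push ε → (s2, aaacc, $)
  read a, top $: go to s2, push YY$ → (s2, aacc, YY$)
  read a, top Y: go to s2, push ε → (s2, acc, Y$)
  read a, top Y: go to s2, push ε → (s2, cc, $)
  read c, top $: go to s1, push W$ → (s1, c, W$)
  read c, top W: go to s0, push WW → (s0, ε, WW$)
All input consumed; state s0 ∈ F.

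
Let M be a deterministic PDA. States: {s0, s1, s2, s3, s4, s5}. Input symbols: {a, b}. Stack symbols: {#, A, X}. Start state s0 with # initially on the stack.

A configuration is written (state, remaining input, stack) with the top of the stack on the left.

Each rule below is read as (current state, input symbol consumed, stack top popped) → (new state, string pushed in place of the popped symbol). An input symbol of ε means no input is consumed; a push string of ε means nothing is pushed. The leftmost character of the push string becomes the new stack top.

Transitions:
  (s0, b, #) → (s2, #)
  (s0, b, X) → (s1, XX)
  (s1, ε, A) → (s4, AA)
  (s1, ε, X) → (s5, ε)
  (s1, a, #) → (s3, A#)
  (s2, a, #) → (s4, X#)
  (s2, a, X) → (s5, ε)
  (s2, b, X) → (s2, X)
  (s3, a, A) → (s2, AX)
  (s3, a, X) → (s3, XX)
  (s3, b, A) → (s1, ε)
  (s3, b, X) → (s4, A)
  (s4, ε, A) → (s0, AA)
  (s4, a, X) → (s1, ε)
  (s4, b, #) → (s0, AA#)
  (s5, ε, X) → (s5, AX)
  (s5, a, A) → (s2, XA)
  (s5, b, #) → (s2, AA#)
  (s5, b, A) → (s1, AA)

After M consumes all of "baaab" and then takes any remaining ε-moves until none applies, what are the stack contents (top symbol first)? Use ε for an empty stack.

(s0, baaab, #) ⊢ (s2, aaab, #) ⊢ (s4, aab, X#) ⊢ (s1, ab, #) ⊢ (s3, b, A#) ⊢ (s1, ε, #)
All input consumed in state s1 with stack #.

#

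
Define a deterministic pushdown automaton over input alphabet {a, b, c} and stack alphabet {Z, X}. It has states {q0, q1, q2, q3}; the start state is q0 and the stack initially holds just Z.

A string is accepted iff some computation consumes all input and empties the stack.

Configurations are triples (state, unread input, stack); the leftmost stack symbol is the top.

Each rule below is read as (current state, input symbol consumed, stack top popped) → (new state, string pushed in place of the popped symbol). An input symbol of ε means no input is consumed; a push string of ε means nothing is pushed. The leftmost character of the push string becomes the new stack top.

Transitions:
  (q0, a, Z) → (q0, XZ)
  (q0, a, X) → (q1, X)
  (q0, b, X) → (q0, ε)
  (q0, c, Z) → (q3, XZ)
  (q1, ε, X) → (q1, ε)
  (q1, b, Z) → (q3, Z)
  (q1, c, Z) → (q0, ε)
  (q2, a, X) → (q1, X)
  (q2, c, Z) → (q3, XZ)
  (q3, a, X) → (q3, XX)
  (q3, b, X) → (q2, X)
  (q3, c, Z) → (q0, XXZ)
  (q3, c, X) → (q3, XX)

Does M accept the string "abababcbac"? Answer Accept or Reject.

(q0, abababcbac, Z) ⊢ (q0, bababcbac, XZ) ⊢ (q0, ababcbac, Z) ⊢ (q0, babcbac, XZ) ⊢ (q0, abcbac, Z) ⊢ (q0, bcbac, XZ) ⊢ (q0, cbac, Z) ⊢ (q3, bac, XZ) ⊢ (q2, ac, XZ) ⊢ (q1, c, XZ) ⊢ (q1, c, Z) ⊢ (q0, ε, ε)
All input consumed and the stack is empty.

Accept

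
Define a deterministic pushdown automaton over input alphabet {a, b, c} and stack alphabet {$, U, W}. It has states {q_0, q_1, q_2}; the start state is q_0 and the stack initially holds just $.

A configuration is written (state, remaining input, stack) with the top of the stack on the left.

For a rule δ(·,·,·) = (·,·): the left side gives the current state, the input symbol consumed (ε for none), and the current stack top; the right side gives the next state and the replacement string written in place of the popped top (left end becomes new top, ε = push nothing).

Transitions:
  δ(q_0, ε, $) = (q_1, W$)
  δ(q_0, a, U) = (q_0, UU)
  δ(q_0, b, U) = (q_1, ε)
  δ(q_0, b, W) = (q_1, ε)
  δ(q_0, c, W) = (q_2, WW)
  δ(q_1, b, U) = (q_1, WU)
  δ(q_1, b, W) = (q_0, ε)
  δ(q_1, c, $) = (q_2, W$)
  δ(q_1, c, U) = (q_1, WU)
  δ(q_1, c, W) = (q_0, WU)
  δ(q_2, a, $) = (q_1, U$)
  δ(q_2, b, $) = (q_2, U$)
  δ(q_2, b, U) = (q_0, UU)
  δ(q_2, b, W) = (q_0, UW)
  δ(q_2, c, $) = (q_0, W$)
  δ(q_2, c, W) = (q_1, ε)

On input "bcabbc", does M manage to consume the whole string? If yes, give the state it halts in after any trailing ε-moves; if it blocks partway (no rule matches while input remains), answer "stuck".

stuck

(q_0, bcabbc, $)
  ε-move, top $: go to q_1, push W$ → (q_1, bcabbc, W$)
  read b, top W: go to q_0, push ε → (q_0, cabbc, $)
  ε-move, top $: go to q_1, push W$ → (q_1, cabbc, W$)
  read c, top W: go to q_0, push WU → (q_0, abbc, WU$)
No transition for (q_0, a, top W); M blocks with input abbc remaining.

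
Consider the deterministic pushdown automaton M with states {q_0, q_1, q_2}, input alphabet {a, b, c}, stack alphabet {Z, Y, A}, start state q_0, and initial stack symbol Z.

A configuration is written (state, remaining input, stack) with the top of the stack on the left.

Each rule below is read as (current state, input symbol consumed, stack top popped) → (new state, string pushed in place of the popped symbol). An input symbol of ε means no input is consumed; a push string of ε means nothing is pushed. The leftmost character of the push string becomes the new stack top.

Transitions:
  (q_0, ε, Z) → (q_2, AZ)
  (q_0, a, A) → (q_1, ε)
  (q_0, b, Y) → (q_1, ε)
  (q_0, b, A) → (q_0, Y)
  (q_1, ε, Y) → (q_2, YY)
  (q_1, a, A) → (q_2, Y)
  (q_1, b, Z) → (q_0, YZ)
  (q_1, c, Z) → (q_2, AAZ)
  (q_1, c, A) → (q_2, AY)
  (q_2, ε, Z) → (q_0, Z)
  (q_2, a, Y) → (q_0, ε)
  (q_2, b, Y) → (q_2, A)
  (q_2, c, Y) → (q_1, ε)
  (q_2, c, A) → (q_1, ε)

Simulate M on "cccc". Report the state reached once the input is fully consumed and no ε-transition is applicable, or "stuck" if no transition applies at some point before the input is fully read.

q_2

(q_0, cccc, Z)
  ε-move, top Z: go to q_2, push AZ → (q_2, cccc, AZ)
  read c, top A: go to q_1, push ε → (q_1, ccc, Z)
  read c, top Z: go to q_2, push AAZ → (q_2, cc, AAZ)
  read c, top A: go to q_1, push ε → (q_1, c, AZ)
  read c, top A: go to q_2, push AY → (q_2, ε, AYZ)
All input consumed; M is in state q_2.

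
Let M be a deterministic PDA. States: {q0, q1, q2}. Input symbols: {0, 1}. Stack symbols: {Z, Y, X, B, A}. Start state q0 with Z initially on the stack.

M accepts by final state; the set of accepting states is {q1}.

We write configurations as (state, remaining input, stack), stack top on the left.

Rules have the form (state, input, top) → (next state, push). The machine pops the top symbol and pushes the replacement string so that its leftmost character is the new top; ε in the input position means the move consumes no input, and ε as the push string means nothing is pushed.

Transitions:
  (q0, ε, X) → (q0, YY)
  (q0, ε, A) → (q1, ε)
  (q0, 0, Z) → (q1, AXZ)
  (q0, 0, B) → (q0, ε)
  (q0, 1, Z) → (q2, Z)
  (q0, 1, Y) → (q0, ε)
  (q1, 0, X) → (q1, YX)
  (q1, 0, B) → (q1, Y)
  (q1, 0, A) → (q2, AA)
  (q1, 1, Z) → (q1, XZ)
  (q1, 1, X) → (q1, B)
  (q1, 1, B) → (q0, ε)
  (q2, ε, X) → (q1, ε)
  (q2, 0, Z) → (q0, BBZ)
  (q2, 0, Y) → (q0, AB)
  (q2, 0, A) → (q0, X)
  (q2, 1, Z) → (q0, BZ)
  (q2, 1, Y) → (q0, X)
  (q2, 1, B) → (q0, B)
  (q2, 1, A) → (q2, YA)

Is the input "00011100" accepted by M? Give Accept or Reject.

(q0, 00011100, Z) ⊢ (q1, 0011100, AXZ) ⊢ (q2, 011100, AAXZ) ⊢ (q0, 11100, XAXZ) ⊢ (q0, 11100, YYAXZ) ⊢ (q0, 1100, YAXZ) ⊢ (q0, 100, AXZ) ⊢ (q1, 100, XZ) ⊢ (q1, 00, BZ) ⊢ (q1, 0, YZ)
No transition applies at (q1, 0, YZ); input not fully consumed.

Reject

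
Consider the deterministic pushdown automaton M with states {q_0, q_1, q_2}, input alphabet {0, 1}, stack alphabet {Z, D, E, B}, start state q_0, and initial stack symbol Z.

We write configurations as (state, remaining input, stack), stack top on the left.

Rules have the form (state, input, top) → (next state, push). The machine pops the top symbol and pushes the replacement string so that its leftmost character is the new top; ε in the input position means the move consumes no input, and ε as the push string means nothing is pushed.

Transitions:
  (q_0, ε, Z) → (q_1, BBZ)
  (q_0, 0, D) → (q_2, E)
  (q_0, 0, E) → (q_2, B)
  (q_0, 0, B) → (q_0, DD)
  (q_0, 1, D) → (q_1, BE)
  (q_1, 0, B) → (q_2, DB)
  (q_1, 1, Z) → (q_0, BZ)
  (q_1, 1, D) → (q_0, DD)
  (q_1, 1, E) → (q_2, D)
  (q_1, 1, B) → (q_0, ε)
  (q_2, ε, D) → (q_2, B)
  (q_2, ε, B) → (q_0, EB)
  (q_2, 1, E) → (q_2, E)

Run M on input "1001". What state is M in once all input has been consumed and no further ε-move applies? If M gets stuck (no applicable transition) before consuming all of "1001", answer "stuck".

q_2

(q_0, 1001, Z)
  ε-move, top Z: go to q_1, push BBZ → (q_1, 1001, BBZ)
  read 1, top B: go to q_0, push ε → (q_0, 001, BZ)
  read 0, top B: go to q_0, push DD → (q_0, 01, DDZ)
  read 0, top D: go to q_2, push E → (q_2, 1, EDZ)
  read 1, top E: go to q_2, push E → (q_2, ε, EDZ)
All input consumed; M is in state q_2.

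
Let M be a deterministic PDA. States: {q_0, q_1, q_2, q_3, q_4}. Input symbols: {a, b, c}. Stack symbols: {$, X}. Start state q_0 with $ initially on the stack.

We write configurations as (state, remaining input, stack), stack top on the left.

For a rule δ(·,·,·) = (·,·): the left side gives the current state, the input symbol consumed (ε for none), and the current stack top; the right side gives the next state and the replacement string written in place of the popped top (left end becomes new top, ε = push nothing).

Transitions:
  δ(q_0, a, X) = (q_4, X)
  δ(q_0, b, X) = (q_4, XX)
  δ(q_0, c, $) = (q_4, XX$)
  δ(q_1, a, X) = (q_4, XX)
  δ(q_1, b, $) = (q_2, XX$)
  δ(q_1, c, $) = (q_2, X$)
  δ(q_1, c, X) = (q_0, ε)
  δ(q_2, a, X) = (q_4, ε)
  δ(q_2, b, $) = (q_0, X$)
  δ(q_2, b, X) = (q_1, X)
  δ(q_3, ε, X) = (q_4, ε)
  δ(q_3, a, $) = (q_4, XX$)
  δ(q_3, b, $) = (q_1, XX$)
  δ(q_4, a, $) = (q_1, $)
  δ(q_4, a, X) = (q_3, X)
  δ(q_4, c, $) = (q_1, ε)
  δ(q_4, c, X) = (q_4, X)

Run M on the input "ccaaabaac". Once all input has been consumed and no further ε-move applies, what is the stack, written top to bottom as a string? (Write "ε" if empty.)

ε

(q_0, ccaaabaac, $) ⊢ (q_4, caaabaac, XX$) ⊢ (q_4, aaabaac, XX$) ⊢ (q_3, aabaac, XX$) ⊢ (q_4, aabaac, X$) ⊢ (q_3, abaac, X$) ⊢ (q_4, abaac, $) ⊢ (q_1, baac, $) ⊢ (q_2, aac, XX$) ⊢ (q_4, ac, X$) ⊢ (q_3, c, X$) ⊢ (q_4, c, $) ⊢ (q_1, ε, ε)
All input consumed in state q_1 with stack ε.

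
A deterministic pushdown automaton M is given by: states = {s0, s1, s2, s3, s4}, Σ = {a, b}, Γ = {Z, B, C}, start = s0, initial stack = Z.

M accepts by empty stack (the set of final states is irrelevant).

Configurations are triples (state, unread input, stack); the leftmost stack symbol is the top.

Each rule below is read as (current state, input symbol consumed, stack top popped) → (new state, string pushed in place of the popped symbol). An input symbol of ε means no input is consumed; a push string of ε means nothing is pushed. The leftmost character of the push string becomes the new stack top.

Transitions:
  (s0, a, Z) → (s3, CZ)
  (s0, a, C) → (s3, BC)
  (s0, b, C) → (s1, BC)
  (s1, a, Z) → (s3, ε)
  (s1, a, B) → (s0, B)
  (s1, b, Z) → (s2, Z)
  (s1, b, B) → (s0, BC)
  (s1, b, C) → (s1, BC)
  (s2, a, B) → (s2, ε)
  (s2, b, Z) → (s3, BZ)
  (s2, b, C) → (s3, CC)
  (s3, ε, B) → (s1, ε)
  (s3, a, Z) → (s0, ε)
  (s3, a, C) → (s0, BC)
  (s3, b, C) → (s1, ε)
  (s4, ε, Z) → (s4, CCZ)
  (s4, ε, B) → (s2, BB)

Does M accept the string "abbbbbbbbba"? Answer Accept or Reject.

Accept

(s0, abbbbbbbbba, Z) ⊢ (s3, bbbbbbbbba, CZ) ⊢ (s1, bbbbbbbba, Z) ⊢ (s2, bbbbbbba, Z) ⊢ (s3, bbbbbba, BZ) ⊢ (s1, bbbbbba, Z) ⊢ (s2, bbbbba, Z) ⊢ (s3, bbbba, BZ) ⊢ (s1, bbbba, Z) ⊢ (s2, bbba, Z) ⊢ (s3, bba, BZ) ⊢ (s1, bba, Z) ⊢ (s2, ba, Z) ⊢ (s3, a, BZ) ⊢ (s1, a, Z) ⊢ (s3, ε, ε)
All input consumed and the stack is empty.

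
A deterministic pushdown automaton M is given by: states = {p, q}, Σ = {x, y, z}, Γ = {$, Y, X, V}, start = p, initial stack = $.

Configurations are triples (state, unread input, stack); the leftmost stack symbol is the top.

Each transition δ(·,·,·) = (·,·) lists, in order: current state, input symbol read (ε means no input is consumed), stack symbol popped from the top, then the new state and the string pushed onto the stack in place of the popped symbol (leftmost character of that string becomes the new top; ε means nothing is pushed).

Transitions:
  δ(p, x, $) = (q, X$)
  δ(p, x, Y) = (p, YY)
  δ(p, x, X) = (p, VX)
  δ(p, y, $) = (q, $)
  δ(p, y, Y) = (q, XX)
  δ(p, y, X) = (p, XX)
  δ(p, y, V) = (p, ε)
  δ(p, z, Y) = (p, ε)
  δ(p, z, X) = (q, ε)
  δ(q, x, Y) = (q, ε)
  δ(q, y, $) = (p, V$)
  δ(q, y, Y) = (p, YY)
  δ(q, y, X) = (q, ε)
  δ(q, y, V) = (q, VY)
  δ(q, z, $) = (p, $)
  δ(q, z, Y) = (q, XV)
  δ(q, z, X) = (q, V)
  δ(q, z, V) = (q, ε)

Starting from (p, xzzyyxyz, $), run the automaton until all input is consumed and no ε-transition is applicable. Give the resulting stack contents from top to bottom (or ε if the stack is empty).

(p, xzzyyxyz, $)
  read x, top $: go to q, push X$ → (q, zzyyxyz, X$)
  read z, top X: go to q, push V → (q, zyyxyz, V$)
  read z, top V: go to q, push ε → (q, yyxyz, $)
  read y, top $: go to p, push V$ → (p, yxyz, V$)
  read y, top V: go to p, push ε → (p, xyz, $)
  read x, top $: go to q, push X$ → (q, yz, X$)
  read y, top X: go to q, push ε → (q, z, $)
  read z, top $: go to p, push $ → (p, ε, $)
All input consumed in state p with stack $.

$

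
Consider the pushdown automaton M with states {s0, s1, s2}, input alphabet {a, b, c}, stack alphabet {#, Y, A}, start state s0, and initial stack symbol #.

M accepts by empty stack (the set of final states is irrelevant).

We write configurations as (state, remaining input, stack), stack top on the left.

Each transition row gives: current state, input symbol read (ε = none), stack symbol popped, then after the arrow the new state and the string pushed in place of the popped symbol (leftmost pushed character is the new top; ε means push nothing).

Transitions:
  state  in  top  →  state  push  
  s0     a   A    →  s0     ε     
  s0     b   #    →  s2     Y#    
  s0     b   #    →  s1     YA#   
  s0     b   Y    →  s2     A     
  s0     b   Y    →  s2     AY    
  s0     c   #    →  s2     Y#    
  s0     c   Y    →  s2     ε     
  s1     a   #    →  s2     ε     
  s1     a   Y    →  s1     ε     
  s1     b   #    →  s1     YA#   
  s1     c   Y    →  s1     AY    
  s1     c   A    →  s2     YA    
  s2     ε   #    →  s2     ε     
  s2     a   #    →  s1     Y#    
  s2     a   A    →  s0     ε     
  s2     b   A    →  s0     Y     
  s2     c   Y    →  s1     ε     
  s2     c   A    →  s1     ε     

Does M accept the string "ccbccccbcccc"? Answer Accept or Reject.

Reject

No computation consumes all input and empties the stack.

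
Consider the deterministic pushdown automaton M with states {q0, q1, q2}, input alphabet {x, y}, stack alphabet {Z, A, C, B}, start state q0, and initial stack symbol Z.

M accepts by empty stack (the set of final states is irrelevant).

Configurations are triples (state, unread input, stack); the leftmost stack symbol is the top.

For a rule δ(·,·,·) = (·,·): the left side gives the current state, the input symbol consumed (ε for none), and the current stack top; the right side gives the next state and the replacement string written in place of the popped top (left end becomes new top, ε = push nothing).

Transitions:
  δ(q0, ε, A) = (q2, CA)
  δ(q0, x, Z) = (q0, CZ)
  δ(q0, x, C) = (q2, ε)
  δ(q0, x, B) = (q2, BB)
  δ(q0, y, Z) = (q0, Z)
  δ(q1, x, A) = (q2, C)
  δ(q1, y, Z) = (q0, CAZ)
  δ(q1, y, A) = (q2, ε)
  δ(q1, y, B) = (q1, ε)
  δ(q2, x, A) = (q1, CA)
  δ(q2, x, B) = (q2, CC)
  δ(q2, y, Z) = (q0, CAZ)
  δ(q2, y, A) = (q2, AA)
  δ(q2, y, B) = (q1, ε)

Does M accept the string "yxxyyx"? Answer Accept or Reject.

Reject

(q0, yxxyyx, Z)
  read y, top Z: go to q0, push Z → (q0, xxyyx, Z)
  read x, top Z: go to q0, push CZ → (q0, xyyx, CZ)
  read x, top C: go to q2, push ε → (q2, yyx, Z)
  read y, top Z: go to q0, push CAZ → (q0, yx, CAZ)
No transition applies at (q0, yx, CAZ); input not fully consumed.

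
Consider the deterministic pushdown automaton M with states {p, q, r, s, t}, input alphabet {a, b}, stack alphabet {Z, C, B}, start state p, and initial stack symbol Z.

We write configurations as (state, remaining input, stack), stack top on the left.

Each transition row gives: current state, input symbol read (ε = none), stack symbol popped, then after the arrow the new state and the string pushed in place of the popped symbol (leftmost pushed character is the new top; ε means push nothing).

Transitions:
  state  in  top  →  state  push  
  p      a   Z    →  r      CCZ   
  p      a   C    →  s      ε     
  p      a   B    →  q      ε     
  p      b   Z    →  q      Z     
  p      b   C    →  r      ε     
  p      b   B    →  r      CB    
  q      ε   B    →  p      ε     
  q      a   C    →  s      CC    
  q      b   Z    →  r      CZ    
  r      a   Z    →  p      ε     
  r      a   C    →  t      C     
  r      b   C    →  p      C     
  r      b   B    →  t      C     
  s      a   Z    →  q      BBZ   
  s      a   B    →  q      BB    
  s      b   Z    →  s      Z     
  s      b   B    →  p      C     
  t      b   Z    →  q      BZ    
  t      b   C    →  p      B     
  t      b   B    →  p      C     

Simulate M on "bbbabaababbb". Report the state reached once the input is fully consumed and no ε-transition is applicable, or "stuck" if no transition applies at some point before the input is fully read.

p

(p, bbbabaababbb, Z)
  read b, top Z: go to q, push Z → (q, bbabaababbb, Z)
  read b, top Z: go to r, push CZ → (r, babaababbb, CZ)
  read b, top C: go to p, push C → (p, abaababbb, CZ)
  read a, top C: go to s, push ε → (s, baababbb, Z)
  read b, top Z: go to s, push Z → (s, aababbb, Z)
  read a, top Z: go to q, push BBZ → (q, ababbb, BBZ)
  ε-move, top B: go to p, push ε → (p, ababbb, BZ)
  read a, top B: go to q, push ε → (q, babbb, Z)
  read b, top Z: go to r, push CZ → (r, abbb, CZ)
  read a, top C: go to t, push C → (t, bbb, CZ)
  read b, top C: go to p, push B → (p, bb, BZ)
  read b, top B: go to r, push CB → (r, b, CBZ)
  read b, top C: go to p, push C → (p, ε, CBZ)
All input consumed; M is in state p.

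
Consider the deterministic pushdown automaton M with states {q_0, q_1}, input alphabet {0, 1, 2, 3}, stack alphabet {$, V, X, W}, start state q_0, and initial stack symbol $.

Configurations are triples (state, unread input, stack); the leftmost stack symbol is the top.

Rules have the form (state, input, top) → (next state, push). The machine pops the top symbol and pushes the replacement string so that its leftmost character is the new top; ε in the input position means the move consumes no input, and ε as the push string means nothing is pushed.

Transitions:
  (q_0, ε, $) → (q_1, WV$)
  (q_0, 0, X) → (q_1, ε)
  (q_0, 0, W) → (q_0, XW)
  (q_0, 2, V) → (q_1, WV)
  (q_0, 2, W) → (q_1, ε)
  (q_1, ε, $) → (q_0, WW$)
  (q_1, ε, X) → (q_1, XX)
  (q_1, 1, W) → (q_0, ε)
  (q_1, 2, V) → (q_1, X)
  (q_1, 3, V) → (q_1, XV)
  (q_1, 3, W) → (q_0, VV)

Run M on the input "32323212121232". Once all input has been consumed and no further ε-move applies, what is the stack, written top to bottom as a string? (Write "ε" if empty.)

WVVVVVVVVV$

(q_0, 32323212121232, $)
  ε-move, top $: go to q_1, push WV$ → (q_1, 32323212121232, WV$)
  read 3, top W: go to q_0, push VV → (q_0, 2323212121232, VVV$)
  read 2, top V: go to q_1, push WV → (q_1, 323212121232, WVVV$)
  read 3, top W: go to q_0, push VV → (q_0, 23212121232, VVVVV$)
  read 2, top V: go to q_1, push WV → (q_1, 3212121232, WVVVVV$)
  read 3, top W: go to q_0, push VV → (q_0, 212121232, VVVVVVV$)
  read 2, top V: go to q_1, push WV → (q_1, 12121232, WVVVVVVV$)
  read 1, top W: go to q_0, push ε → (q_0, 2121232, VVVVVVV$)
  read 2, top V: go to q_1, push WV → (q_1, 121232, WVVVVVVV$)
  read 1, top W: go to q_0, push ε → (q_0, 21232, VVVVVVV$)
  read 2, top V: go to q_1, push WV → (q_1, 1232, WVVVVVVV$)
  read 1, top W: go to q_0, push ε → (q_0, 232, VVVVVVV$)
  read 2, top V: go to q_1, push WV → (q_1, 32, WVVVVVVV$)
  read 3, top W: go to q_0, push VV → (q_0, 2, VVVVVVVVV$)
  read 2, top V: go to q_1, push WV → (q_1, ε, WVVVVVVVVV$)
All input consumed in state q_1 with stack WVVVVVVVVV$.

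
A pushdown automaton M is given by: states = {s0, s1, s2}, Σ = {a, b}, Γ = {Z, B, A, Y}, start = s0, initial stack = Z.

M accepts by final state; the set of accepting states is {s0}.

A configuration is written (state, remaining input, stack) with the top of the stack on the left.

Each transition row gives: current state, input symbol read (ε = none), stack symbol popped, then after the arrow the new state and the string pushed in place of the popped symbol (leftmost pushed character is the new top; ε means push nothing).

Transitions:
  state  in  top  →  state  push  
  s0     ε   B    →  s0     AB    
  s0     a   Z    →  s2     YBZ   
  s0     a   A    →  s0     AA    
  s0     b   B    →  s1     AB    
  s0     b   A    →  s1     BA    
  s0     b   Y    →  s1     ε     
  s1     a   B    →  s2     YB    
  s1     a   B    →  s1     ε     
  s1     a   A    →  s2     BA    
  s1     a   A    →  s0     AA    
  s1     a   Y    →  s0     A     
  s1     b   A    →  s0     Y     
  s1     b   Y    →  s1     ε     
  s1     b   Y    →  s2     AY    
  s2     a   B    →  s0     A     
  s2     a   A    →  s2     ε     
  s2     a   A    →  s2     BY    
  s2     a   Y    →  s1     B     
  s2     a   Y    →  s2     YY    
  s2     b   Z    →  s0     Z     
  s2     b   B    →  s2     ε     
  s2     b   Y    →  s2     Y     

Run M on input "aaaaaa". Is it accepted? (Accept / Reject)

Accept

One accepting computation: (s0, aaaaaa, Z) ⊢ (s2, aaaaa, YBZ) ⊢ (s2, aaaa, YYBZ) ⊢ (s1, aaa, BYBZ) ⊢ (s1, aa, YBZ) ⊢ (s0, a, ABZ) ⊢ (s0, ε, AABZ)
All input consumed and state s0 ∈ F.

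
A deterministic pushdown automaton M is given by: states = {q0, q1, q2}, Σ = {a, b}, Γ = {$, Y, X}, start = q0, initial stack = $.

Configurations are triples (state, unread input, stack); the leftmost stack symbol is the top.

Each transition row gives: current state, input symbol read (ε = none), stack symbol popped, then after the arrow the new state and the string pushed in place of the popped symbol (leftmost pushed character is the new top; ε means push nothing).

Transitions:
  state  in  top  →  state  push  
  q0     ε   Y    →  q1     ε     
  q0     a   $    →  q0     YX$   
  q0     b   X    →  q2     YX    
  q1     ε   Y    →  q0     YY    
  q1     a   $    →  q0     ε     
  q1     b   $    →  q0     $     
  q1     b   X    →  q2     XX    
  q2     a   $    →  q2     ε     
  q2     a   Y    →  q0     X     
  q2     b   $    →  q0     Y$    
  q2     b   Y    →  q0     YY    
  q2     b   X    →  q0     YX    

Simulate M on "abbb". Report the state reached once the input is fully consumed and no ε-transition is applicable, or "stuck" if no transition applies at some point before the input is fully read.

(q0, abbb, $)
  read a, top $: go to q0, push YX$ → (q0, bbb, YX$)
  ε-move, top Y: go to q1, push ε → (q1, bbb, X$)
  read b, top X: go to q2, push XX → (q2, bb, XX$)
  read b, top X: go to q0, push YX → (q0, b, YXX$)
  ε-move, top Y: go to q1, push ε → (q1, b, XX$)
  read b, top X: go to q2, push XX → (q2, ε, XXX$)
All input consumed; M is in state q2.

q2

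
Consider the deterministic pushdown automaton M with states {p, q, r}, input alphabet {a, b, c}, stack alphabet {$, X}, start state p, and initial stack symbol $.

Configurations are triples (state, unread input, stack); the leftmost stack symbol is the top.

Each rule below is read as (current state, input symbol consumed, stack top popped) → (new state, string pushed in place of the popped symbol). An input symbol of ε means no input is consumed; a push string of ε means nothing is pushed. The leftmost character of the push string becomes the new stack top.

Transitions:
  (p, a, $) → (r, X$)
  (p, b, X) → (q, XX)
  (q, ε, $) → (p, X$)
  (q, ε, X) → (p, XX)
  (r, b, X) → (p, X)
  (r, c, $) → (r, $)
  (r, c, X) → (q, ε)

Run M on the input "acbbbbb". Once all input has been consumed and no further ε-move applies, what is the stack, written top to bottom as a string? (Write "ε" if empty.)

XXXXXXXXXXX$

(p, acbbbbb, $) ⊢ (r, cbbbbb, X$) ⊢ (q, bbbbb, $) ⊢ (p, bbbbb, X$) ⊢ (q, bbbb, XX$) ⊢ (p, bbbb, XXX$) ⊢ (q, bbb, XXXX$) ⊢ (p, bbb, XXXXX$) ⊢ (q, bb, XXXXXX$) ⊢ (p, bb, XXXXXXX$) ⊢ (q, b, XXXXXXXX$) ⊢ (p, b, XXXXXXXXX$) ⊢ (q, ε, XXXXXXXXXX$) ⊢ (p, ε, XXXXXXXXXXX$)
All input consumed in state p with stack XXXXXXXXXXX$.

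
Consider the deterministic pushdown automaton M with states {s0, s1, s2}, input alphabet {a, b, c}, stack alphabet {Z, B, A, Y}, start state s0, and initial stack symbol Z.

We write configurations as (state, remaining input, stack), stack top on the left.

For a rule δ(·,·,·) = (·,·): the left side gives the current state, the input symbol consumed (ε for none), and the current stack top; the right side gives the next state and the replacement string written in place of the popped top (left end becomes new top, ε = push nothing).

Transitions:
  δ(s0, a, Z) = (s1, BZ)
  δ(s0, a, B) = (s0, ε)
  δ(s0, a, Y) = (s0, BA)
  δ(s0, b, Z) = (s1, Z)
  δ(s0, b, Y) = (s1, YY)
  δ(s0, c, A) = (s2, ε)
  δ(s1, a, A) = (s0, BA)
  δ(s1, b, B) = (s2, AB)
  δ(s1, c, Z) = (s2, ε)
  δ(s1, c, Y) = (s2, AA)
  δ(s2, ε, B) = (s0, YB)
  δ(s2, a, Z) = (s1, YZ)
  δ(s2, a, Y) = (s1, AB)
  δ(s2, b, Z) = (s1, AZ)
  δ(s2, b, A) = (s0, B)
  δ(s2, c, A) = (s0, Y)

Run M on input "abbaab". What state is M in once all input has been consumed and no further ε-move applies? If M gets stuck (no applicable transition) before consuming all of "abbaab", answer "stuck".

(s0, abbaab, Z)
  read a, top Z: go to s1, push BZ → (s1, bbaab, BZ)
  read b, top B: go to s2, push AB → (s2, baab, ABZ)
  read b, top A: go to s0, push B → (s0, aab, BBZ)
  read a, top B: go to s0, push ε → (s0, ab, BZ)
  read a, top B: go to s0, push ε → (s0, b, Z)
  read b, top Z: go to s1, push Z → (s1, ε, Z)
All input consumed; M is in state s1.

s1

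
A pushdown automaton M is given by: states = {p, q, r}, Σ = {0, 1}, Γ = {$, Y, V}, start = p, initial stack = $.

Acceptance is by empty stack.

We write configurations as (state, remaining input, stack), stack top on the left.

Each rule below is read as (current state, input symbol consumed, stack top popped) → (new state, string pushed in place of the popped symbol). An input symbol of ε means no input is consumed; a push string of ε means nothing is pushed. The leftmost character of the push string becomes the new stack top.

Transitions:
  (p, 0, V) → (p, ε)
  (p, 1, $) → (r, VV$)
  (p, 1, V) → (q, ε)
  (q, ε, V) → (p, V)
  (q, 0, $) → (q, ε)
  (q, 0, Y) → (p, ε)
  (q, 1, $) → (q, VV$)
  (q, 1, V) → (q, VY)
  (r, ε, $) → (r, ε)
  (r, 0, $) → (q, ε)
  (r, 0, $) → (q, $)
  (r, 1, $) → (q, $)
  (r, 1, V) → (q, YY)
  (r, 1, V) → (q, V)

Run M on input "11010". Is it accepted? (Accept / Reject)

One accepting computation: (p, 11010, $) ⊢ (r, 1010, VV$) ⊢ (q, 010, VV$) ⊢ (p, 010, VV$) ⊢ (p, 10, V$) ⊢ (q, 0, $) ⊢ (q, ε, ε)
All input consumed and the stack is empty.

Accept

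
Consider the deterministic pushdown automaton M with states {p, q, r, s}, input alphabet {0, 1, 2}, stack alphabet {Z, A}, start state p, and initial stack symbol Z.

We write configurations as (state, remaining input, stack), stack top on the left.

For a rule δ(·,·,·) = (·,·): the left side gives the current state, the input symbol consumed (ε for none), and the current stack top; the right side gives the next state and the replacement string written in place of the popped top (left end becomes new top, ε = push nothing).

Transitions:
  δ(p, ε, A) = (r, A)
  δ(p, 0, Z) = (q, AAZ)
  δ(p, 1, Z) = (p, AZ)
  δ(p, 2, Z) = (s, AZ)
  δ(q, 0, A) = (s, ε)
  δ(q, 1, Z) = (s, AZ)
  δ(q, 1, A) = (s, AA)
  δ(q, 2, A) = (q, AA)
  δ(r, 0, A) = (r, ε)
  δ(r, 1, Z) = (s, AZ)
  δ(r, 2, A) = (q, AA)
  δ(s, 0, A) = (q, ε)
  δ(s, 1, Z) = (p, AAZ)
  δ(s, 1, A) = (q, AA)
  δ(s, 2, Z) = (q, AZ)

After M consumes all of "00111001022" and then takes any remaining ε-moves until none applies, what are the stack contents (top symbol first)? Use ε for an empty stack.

(p, 00111001022, Z)
  read 0, top Z: go to q, push AAZ → (q, 0111001022, AAZ)
  read 0, top A: go to s, push ε → (s, 111001022, AZ)
  read 1, top A: go to q, push AA → (q, 11001022, AAZ)
  read 1, top A: go to s, push AA → (s, 1001022, AAAZ)
  read 1, top A: go to q, push AA → (q, 001022, AAAAZ)
  read 0, top A: go to s, push ε → (s, 01022, AAAZ)
  read 0, top A: go to q, push ε → (q, 1022, AAZ)
  read 1, top A: go to s, push AA → (s, 022, AAAZ)
  read 0, top A: go to q, push ε → (q, 22, AAZ)
  read 2, top A: go to q, push AA → (q, 2, AAAZ)
  read 2, top A: go to q, push AA → (q, ε, AAAAZ)
All input consumed in state q with stack AAAAZ.

AAAAZ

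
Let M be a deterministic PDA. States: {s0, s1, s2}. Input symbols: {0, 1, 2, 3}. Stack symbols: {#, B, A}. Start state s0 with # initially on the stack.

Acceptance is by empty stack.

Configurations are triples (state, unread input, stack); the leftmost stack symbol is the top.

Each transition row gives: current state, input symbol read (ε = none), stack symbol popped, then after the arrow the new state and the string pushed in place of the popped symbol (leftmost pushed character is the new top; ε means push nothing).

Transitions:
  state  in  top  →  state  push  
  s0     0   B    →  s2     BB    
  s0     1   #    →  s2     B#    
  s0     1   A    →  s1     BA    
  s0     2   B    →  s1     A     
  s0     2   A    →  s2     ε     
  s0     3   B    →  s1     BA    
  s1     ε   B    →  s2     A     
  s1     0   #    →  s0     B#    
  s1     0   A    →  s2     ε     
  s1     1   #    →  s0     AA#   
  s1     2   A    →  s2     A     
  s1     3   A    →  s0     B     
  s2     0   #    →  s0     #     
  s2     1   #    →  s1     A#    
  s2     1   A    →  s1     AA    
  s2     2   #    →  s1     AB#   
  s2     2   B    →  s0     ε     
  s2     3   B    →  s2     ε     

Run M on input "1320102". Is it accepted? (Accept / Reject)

Reject

(s0, 1320102, #) ⊢ (s2, 320102, B#) ⊢ (s2, 20102, #) ⊢ (s1, 0102, AB#) ⊢ (s2, 102, B#)
No transition applies at (s2, 102, B#); input not fully consumed.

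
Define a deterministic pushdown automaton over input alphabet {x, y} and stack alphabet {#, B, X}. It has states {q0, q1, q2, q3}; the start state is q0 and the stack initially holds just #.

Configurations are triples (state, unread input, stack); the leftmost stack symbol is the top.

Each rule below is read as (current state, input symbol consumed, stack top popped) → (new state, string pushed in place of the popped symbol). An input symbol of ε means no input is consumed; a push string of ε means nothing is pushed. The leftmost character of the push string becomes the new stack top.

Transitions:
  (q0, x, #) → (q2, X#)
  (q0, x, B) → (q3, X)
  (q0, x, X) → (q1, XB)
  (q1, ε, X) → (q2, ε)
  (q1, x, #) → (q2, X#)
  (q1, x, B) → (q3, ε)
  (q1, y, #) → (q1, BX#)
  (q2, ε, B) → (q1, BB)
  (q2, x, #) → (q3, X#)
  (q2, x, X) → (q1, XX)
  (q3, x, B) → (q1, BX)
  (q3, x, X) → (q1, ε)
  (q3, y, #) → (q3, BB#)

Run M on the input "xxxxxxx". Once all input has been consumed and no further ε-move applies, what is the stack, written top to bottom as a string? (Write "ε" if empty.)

(q0, xxxxxxx, #)
  read x, top #: go to q2, push X# → (q2, xxxxxx, X#)
  read x, top X: go to q1, push XX → (q1, xxxxx, XX#)
  ε-move, top X: go to q2, push ε → (q2, xxxxx, X#)
  read x, top X: go to q1, push XX → (q1, xxxx, XX#)
  ε-move, top X: go to q2, push ε → (q2, xxxx, X#)
  read x, top X: go to q1, push XX → (q1, xxx, XX#)
  ε-move, top X: go to q2, push ε → (q2, xxx, X#)
  read x, top X: go to q1, push XX → (q1, xx, XX#)
  ε-move, top X: go to q2, push ε → (q2, xx, X#)
  read x, top X: go to q1, push XX → (q1, x, XX#)
  ε-move, top X: go to q2, push ε → (q2, x, X#)
  read x, top X: go to q1, push XX → (q1, ε, XX#)
  ε-move, top X: go to q2, push ε → (q2, ε, X#)
All input consumed in state q2 with stack X#.

X#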